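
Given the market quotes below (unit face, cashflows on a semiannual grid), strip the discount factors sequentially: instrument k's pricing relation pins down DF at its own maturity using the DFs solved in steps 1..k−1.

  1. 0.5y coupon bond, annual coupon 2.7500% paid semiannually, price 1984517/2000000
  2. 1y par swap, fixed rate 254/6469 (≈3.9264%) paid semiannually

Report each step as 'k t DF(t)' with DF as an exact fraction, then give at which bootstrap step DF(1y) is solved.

step 1 [0.5y] bond c/2=11/800: DF=(1984517/2000000 − 11/800·(0))/(1+11/800) = 2447/2500 ≈ 0.978800
step 2 [1y] swap r/2=127/6469: DF=(1 − 127/6469·(0.978800))/(1+127/6469) = 9619/10000 ≈ 0.961900

1 1/2 2447/2500
2 1 9619/10000
DF(1y) is solved at step 2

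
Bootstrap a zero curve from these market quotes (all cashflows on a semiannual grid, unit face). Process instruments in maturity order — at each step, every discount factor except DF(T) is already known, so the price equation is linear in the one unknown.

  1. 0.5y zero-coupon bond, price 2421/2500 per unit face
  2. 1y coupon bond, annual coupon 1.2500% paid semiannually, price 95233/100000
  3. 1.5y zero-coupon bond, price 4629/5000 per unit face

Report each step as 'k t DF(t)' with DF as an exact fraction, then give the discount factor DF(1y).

step 1 [0.5y] zero: DF = P = 2421/2500 ≈ 0.968400
step 2 [1y] bond c/2=1/160: DF=(95233/100000 − 1/160·(0.968400))/(1+1/160) = 2351/2500 ≈ 0.940400
step 3 [1.5y] zero: DF = P = 4629/5000 ≈ 0.925800

1 1/2 2421/2500
2 1 2351/2500
3 3/2 4629/5000
DF(1y) = 2351/2500 ≈ 0.940400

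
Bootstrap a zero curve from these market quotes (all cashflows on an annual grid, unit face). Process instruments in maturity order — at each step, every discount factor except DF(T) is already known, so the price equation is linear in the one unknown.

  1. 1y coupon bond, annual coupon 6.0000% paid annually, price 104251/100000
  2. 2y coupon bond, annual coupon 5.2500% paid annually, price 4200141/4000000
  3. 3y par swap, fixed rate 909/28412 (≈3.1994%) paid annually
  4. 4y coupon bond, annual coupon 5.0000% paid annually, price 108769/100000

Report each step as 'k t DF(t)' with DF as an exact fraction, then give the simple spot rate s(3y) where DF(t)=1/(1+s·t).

1 1 1967/2000
2 2 4743/5000
3 3 9091/10000
4 4 4503/5000
s(3y) = (1/(9091/10000) − 1)/(3) = 303/9091 ≈ 3.3330%

step 1 [1y] bond c/1=3/50: DF=(104251/100000 − 3/50·(0))/(1+3/50) = 1967/2000 ≈ 0.983500
step 2 [2y] bond c/1=21/400: DF=(4200141/4000000 − 21/400·(0.983500))/(1+21/400) = 4743/5000 ≈ 0.948600
step 3 [3y] swap r/1=909/28412: DF=(1 − 909/28412·(0.983500+0.948600))/(1+909/28412) = 9091/10000 ≈ 0.909100
step 4 [4y] bond c/1=1/20: DF=(108769/100000 − 1/20·(0.983500+0.948600+0.909100))/(1+1/20) = 4503/5000 ≈ 0.900600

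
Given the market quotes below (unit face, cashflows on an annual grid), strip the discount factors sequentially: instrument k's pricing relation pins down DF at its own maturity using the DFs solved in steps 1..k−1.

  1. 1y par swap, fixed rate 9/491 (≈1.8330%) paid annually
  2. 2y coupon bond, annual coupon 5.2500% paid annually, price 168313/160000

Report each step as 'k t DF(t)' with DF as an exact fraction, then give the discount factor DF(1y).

1 1 491/500
2 2 1901/2000
DF(1y) = 491/500 ≈ 0.982000

step 1 [1y] swap r/1=9/491: DF=(1 − 9/491·(0))/(1+9/491) = 491/500 ≈ 0.982000
step 2 [2y] bond c/1=21/400: DF=(168313/160000 − 21/400·(0.982000))/(1+21/400) = 1901/2000 ≈ 0.950500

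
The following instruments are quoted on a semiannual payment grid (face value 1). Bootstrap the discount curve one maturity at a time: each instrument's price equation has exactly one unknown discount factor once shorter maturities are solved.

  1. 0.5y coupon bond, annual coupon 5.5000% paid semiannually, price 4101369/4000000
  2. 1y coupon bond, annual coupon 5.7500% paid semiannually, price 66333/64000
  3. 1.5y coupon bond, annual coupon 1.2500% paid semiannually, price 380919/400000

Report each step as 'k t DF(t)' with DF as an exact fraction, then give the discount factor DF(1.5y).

1 1/2 9979/10000
2 1 2449/2500
3 3/2 9341/10000
DF(1.5y) = 9341/10000 ≈ 0.934100

step 1 [0.5y] bond c/2=11/400: DF=(4101369/4000000 − 11/400·(0))/(1+11/400) = 9979/10000 ≈ 0.997900
step 2 [1y] bond c/2=23/800: DF=(66333/64000 − 23/800·(0.997900))/(1+23/800) = 2449/2500 ≈ 0.979600
step 3 [1.5y] bond c/2=1/160: DF=(380919/400000 − 1/160·(0.997900+0.979600))/(1+1/160) = 9341/10000 ≈ 0.934100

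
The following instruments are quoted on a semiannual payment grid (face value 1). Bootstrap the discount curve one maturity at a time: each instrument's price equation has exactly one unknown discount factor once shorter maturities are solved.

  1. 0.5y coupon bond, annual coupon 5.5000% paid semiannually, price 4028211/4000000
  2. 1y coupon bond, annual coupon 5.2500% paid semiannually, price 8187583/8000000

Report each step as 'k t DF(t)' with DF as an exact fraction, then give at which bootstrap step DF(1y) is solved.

step 1 [0.5y] bond c/2=11/400: DF=(4028211/4000000 − 11/400·(0))/(1+11/400) = 9801/10000 ≈ 0.980100
step 2 [1y] bond c/2=21/800: DF=(8187583/8000000 − 21/800·(0.980100))/(1+21/800) = 4861/5000 ≈ 0.972200

1 1/2 9801/10000
2 1 4861/5000
DF(1y) is solved at step 2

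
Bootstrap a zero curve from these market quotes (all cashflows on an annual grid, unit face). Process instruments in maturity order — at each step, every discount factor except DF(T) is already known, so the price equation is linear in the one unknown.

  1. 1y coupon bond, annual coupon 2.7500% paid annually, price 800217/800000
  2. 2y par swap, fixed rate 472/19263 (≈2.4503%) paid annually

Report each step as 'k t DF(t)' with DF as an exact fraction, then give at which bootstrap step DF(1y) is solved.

step 1 [1y] bond c/1=11/400: DF=(800217/800000 − 11/400·(0))/(1+11/400) = 1947/2000 ≈ 0.973500
step 2 [2y] swap r/1=472/19263: DF=(1 − 472/19263·(0.973500))/(1+472/19263) = 1191/1250 ≈ 0.952800

1 1 1947/2000
2 2 1191/1250
DF(1y) is solved at step 1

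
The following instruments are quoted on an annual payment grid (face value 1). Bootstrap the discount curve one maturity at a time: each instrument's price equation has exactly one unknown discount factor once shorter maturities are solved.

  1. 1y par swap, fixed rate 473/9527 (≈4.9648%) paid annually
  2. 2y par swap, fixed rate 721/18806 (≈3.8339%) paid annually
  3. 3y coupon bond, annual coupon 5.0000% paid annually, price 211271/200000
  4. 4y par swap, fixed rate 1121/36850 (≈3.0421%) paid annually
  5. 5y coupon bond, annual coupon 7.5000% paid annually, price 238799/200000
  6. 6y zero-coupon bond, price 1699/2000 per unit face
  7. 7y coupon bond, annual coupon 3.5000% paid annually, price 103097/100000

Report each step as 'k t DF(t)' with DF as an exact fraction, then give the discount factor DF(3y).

step 1 [1y] swap r/1=473/9527: DF=(1 − 473/9527·(0))/(1+473/9527) = 9527/10000 ≈ 0.952700
step 2 [2y] swap r/1=721/18806: DF=(1 − 721/18806·(0.952700))/(1+721/18806) = 9279/10000 ≈ 0.927900
step 3 [3y] bond c/1=1/20: DF=(211271/200000 − 1/20·(0.952700+0.927900))/(1+1/20) = 1833/2000 ≈ 0.916500
step 4 [4y] swap r/1=1121/36850: DF=(1 − 1121/36850·(0.952700+0.927900+0.916500))/(1+1121/36850) = 8879/10000 ≈ 0.887900
step 5 [5y] bond c/1=3/40: DF=(238799/200000 − 3/40·(0.952700+0.927900+0.916500+0.887900))/(1+3/40) = 1067/1250 ≈ 0.853600
step 6 [6y] zero: DF = P = 1699/2000 ≈ 0.849500
step 7 [7y] bond c/1=7/200: DF=(103097/100000 − 7/200·(0.952700+0.927900+0.916500+0.887900+0.853600+0.849500))/(1+7/200) = 8139/10000 ≈ 0.813900

1 1 9527/10000
2 2 9279/10000
3 3 1833/2000
4 4 8879/10000
5 5 1067/1250
6 6 1699/2000
7 7 8139/10000
DF(3y) = 1833/2000 ≈ 0.916500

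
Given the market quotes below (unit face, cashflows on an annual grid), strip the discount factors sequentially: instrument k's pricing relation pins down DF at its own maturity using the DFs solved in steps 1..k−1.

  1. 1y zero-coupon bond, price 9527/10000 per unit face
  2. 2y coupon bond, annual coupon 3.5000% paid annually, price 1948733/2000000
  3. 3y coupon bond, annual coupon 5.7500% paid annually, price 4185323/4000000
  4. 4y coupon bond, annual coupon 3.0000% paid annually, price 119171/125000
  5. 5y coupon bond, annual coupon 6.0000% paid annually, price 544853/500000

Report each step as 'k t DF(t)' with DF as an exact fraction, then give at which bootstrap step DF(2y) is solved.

1 1 9527/10000
2 2 2273/2500
3 3 4441/5000
4 4 1691/2000
5 5 1649/2000
DF(2y) is solved at step 2

step 1 [1y] zero: DF = P = 9527/10000 ≈ 0.952700
step 2 [2y] bond c/1=7/200: DF=(1948733/2000000 − 7/200·(0.952700))/(1+7/200) = 2273/2500 ≈ 0.909200
step 3 [3y] bond c/1=23/400: DF=(4185323/4000000 − 23/400·(0.952700+0.909200))/(1+23/400) = 4441/5000 ≈ 0.888200
step 4 [4y] bond c/1=3/100: DF=(119171/125000 − 3/100·(0.952700+0.909200+0.888200))/(1+3/100) = 1691/2000 ≈ 0.845500
step 5 [5y] bond c/1=3/50: DF=(544853/500000 − 3/50·(0.952700+0.909200+0.888200+0.845500))/(1+3/50) = 1649/2000 ≈ 0.824500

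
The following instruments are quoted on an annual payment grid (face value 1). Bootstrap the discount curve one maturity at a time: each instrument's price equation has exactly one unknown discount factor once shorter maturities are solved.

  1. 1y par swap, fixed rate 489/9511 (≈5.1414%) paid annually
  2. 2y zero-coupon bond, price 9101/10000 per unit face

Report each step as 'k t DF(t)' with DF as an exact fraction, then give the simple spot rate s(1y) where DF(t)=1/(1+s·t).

1 1 9511/10000
2 2 9101/10000
s(1y) = (1/(9511/10000) − 1)/(1) = 489/9511 ≈ 5.1414%

step 1 [1y] swap r/1=489/9511: DF=(1 − 489/9511·(0))/(1+489/9511) = 9511/10000 ≈ 0.951100
step 2 [2y] zero: DF = P = 9101/10000 ≈ 0.910100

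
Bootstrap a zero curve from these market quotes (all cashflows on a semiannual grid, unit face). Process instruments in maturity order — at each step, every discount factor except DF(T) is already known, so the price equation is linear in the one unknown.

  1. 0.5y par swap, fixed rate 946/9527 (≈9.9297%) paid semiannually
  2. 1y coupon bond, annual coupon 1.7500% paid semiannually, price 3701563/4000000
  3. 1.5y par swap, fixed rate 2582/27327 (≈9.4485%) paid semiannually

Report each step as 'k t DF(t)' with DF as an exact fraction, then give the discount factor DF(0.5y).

1 1/2 9527/10000
2 1 9091/10000
3 3/2 8709/10000
DF(0.5y) = 9527/10000 ≈ 0.952700

step 1 [0.5y] swap r/2=473/9527: DF=(1 − 473/9527·(0))/(1+473/9527) = 9527/10000 ≈ 0.952700
step 2 [1y] bond c/2=7/800: DF=(3701563/4000000 − 7/800·(0.952700))/(1+7/800) = 9091/10000 ≈ 0.909100
step 3 [1.5y] swap r/2=1291/27327: DF=(1 − 1291/27327·(0.952700+0.909100))/(1+1291/27327) = 8709/10000 ≈ 0.870900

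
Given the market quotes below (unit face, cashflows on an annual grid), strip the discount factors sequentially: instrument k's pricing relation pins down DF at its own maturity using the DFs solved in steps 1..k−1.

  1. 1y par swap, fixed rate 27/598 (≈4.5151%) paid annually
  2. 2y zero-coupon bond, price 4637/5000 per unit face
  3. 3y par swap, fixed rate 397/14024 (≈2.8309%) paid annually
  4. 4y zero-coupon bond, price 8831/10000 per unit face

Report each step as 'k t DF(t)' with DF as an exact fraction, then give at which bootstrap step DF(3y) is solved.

step 1 [1y] swap r/1=27/598: DF=(1 − 27/598·(0))/(1+27/598) = 598/625 ≈ 0.956800
step 2 [2y] zero: DF = P = 4637/5000 ≈ 0.927400
step 3 [3y] swap r/1=397/14024: DF=(1 − 397/14024·(0.956800+0.927400))/(1+397/14024) = 4603/5000 ≈ 0.920600
step 4 [4y] zero: DF = P = 8831/10000 ≈ 0.883100

1 1 598/625
2 2 4637/5000
3 3 4603/5000
4 4 8831/10000
DF(3y) is solved at step 3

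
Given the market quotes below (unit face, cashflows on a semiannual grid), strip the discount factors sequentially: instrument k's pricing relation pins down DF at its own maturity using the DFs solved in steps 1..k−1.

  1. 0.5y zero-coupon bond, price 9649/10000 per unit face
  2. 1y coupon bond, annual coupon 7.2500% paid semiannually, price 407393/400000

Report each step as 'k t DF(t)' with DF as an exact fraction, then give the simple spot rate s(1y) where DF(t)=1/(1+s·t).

1 1/2 9649/10000
2 1 9491/10000
s(1y) = (1/(9491/10000) − 1)/(1) = 509/9491 ≈ 5.3630%

step 1 [0.5y] zero: DF = P = 9649/10000 ≈ 0.964900
step 2 [1y] bond c/2=29/800: DF=(407393/400000 − 29/800·(0.964900))/(1+29/800) = 9491/10000 ≈ 0.949100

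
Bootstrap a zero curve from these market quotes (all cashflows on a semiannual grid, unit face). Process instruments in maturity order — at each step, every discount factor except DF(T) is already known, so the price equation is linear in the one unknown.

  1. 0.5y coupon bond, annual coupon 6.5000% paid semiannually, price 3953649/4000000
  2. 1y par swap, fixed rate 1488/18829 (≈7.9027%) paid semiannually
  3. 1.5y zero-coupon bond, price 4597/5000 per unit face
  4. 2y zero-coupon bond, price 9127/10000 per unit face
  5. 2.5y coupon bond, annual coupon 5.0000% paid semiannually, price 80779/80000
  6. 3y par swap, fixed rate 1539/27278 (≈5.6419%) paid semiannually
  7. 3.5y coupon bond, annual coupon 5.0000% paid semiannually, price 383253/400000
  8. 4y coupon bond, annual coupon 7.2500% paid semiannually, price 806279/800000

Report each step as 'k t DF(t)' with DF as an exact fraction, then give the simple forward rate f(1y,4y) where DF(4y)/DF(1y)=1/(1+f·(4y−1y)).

step 1 [0.5y] bond c/2=13/400: DF=(3953649/4000000 − 13/400·(0))/(1+13/400) = 9573/10000 ≈ 0.957300
step 2 [1y] swap r/2=744/18829: DF=(1 − 744/18829·(0.957300))/(1+744/18829) = 1157/1250 ≈ 0.925600
step 3 [1.5y] zero: DF = P = 4597/5000 ≈ 0.919400
step 4 [2y] zero: DF = P = 9127/10000 ≈ 0.912700
step 5 [2.5y] bond c/2=1/40: DF=(80779/80000 − 1/40·(0.957300+0.925600+0.919400+0.912700))/(1+1/40) = 1789/2000 ≈ 0.894500
step 6 [3y] swap r/2=1539/54556: DF=(1 − 1539/54556·(0.957300+0.925600+0.919400+0.912700+0.894500))/(1+1539/54556) = 8461/10000 ≈ 0.846100
step 7 [3.5y] bond c/2=1/40: DF=(383253/400000 − 1/40·(0.957300+0.925600+0.919400+0.912700+0.894500+0.846100))/(1+1/40) = 8017/10000 ≈ 0.801700
step 8 [4y] bond c/2=29/800: DF=(806279/800000 − 29/800·(0.957300+0.925600+0.919400+0.912700+0.894500+0.846100+0.801700))/(1+29/800) = 7537/10000 ≈ 0.753700

1 1/2 9573/10000
2 1 1157/1250
3 3/2 4597/5000
4 2 9127/10000
5 5/2 1789/2000
6 3 8461/10000
7 7/2 8017/10000
8 4 7537/10000
f(1y,4y) = ((1157/1250)/(7537/10000) − 1)/(3) = 573/7537 ≈ 7.6025%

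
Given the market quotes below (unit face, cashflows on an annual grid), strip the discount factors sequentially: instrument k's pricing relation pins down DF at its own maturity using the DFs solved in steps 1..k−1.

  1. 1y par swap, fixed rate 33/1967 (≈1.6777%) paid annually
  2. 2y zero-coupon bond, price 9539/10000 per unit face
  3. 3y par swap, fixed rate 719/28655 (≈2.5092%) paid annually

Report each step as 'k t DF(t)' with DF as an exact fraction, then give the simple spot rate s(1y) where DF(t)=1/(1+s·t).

1 1 1967/2000
2 2 9539/10000
3 3 9281/10000
s(1y) = (1/(1967/2000) − 1)/(1) = 33/1967 ≈ 1.6777%

step 1 [1y] swap r/1=33/1967: DF=(1 − 33/1967·(0))/(1+33/1967) = 1967/2000 ≈ 0.983500
step 2 [2y] zero: DF = P = 9539/10000 ≈ 0.953900
step 3 [3y] swap r/1=719/28655: DF=(1 − 719/28655·(0.983500+0.953900))/(1+719/28655) = 9281/10000 ≈ 0.928100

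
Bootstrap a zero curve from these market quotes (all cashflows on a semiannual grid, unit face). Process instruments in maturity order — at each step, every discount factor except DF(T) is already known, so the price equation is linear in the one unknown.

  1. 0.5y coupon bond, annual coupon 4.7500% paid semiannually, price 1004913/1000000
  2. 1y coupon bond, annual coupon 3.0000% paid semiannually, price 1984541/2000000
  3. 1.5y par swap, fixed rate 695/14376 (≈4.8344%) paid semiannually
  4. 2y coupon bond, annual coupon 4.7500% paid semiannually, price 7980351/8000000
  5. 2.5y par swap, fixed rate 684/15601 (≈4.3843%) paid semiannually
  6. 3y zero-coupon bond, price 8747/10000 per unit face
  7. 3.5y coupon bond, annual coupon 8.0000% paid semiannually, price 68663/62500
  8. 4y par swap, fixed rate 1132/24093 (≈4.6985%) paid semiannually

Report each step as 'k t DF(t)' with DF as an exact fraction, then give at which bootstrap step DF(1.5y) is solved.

step 1 [0.5y] bond c/2=19/800: DF=(1004913/1000000 − 19/800·(0))/(1+19/800) = 1227/1250 ≈ 0.981600
step 2 [1y] bond c/2=3/200: DF=(1984541/2000000 − 3/200·(0.981600))/(1+3/200) = 9631/10000 ≈ 0.963100
step 3 [1.5y] swap r/2=695/28752: DF=(1 − 695/28752·(0.981600+0.963100))/(1+695/28752) = 1861/2000 ≈ 0.930500
step 4 [2y] bond c/2=19/800: DF=(7980351/8000000 − 19/800·(0.981600+0.963100+0.930500))/(1+19/800) = 9077/10000 ≈ 0.907700
step 5 [2.5y] swap r/2=342/15601: DF=(1 − 342/15601·(0.981600+0.963100+0.930500+0.907700))/(1+342/15601) = 4487/5000 ≈ 0.897400
step 6 [3y] zero: DF = P = 8747/10000 ≈ 0.874700
step 7 [3.5y] bond c/2=1/25: DF=(68663/62500 − 1/25·(0.981600+0.963100+0.930500+0.907700+0.897400+0.874700))/(1+1/25) = 8427/10000 ≈ 0.842700
step 8 [4y] swap r/2=566/24093: DF=(1 − 566/24093·(0.981600+0.963100+0.930500+0.907700+0.897400+0.874700+0.842700))/(1+566/24093) = 4151/5000 ≈ 0.830200

1 1/2 1227/1250
2 1 9631/10000
3 3/2 1861/2000
4 2 9077/10000
5 5/2 4487/5000
6 3 8747/10000
7 7/2 8427/10000
8 4 4151/5000
DF(1.5y) is solved at step 3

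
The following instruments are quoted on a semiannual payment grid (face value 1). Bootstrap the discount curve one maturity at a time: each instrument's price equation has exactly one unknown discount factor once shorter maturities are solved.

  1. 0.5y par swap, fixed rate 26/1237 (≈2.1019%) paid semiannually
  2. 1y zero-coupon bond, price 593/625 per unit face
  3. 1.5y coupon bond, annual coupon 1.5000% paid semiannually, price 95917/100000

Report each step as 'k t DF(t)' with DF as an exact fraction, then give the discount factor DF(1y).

step 1 [0.5y] swap r/2=13/1237: DF=(1 − 13/1237·(0))/(1+13/1237) = 1237/1250 ≈ 0.989600
step 2 [1y] zero: DF = P = 593/625 ≈ 0.948800
step 3 [1.5y] bond c/2=3/400: DF=(95917/100000 − 3/400·(0.989600+0.948800))/(1+3/400) = 586/625 ≈ 0.937600

1 1/2 1237/1250
2 1 593/625
3 3/2 586/625
DF(1y) = 593/625 ≈ 0.948800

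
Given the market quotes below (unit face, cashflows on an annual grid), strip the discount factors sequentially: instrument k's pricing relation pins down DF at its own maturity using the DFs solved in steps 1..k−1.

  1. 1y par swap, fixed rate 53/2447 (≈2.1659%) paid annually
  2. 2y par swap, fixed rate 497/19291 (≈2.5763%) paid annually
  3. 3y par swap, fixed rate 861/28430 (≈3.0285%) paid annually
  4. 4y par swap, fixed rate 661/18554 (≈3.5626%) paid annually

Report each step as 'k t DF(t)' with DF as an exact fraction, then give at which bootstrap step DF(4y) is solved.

1 1 2447/2500
2 2 9503/10000
3 3 9139/10000
4 4 4339/5000
DF(4y) is solved at step 4

step 1 [1y] swap r/1=53/2447: DF=(1 − 53/2447·(0))/(1+53/2447) = 2447/2500 ≈ 0.978800
step 2 [2y] swap r/1=497/19291: DF=(1 − 497/19291·(0.978800))/(1+497/19291) = 9503/10000 ≈ 0.950300
step 3 [3y] swap r/1=861/28430: DF=(1 − 861/28430·(0.978800+0.950300))/(1+861/28430) = 9139/10000 ≈ 0.913900
step 4 [4y] swap r/1=661/18554: DF=(1 − 661/18554·(0.978800+0.950300+0.913900))/(1+661/18554) = 4339/5000 ≈ 0.867800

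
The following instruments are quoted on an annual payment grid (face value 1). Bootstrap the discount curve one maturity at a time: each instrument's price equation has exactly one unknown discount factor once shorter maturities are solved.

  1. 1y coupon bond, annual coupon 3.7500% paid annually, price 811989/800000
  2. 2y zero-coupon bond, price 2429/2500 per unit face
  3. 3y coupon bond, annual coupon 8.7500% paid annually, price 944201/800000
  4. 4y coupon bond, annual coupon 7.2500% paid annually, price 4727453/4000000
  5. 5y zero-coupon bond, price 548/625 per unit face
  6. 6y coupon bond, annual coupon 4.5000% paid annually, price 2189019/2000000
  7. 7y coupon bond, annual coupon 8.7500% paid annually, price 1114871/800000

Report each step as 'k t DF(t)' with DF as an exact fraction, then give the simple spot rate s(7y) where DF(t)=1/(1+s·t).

1 1 9783/10000
2 2 2429/2500
3 3 2321/2500
4 4 4537/5000
5 5 548/625
6 6 4233/5000
7 7 4191/5000
s(7y) = (1/(4191/5000) − 1)/(7) = 809/29337 ≈ 2.7576%

step 1 [1y] bond c/1=3/80: DF=(811989/800000 − 3/80·(0))/(1+3/80) = 9783/10000 ≈ 0.978300
step 2 [2y] zero: DF = P = 2429/2500 ≈ 0.971600
step 3 [3y] bond c/1=7/80: DF=(944201/800000 − 7/80·(0.978300+0.971600))/(1+7/80) = 2321/2500 ≈ 0.928400
step 4 [4y] bond c/1=29/400: DF=(4727453/4000000 − 29/400·(0.978300+0.971600+0.928400))/(1+29/400) = 4537/5000 ≈ 0.907400
step 5 [5y] zero: DF = P = 548/625 ≈ 0.876800
step 6 [6y] bond c/1=9/200: DF=(2189019/2000000 − 9/200·(0.978300+0.971600+0.928400+0.907400+0.876800))/(1+9/200) = 4233/5000 ≈ 0.846600
step 7 [7y] bond c/1=7/80: DF=(1114871/800000 − 7/80·(0.978300+0.971600+0.928400+0.907400+0.876800+0.846600))/(1+7/80) = 4191/5000 ≈ 0.838200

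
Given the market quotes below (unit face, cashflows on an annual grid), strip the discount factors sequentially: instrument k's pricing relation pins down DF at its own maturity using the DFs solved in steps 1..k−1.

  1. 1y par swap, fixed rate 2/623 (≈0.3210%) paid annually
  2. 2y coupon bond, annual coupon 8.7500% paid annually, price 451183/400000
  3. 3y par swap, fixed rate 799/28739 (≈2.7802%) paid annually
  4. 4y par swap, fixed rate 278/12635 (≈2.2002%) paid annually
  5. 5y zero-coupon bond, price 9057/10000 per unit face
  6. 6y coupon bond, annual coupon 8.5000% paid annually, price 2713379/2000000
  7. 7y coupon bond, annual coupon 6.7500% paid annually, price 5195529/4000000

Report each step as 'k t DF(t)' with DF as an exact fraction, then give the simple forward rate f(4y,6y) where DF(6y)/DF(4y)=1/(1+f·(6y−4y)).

1 1 623/625
2 2 957/1000
3 3 9201/10000
4 4 4583/5000
5 5 9057/10000
6 6 353/400
7 7 108/125
f(4y,6y) = ((4583/5000)/(353/400) − 1)/(2) = 341/17650 ≈ 1.9320%

step 1 [1y] swap r/1=2/623: DF=(1 − 2/623·(0))/(1+2/623) = 623/625 ≈ 0.996800
step 2 [2y] bond c/1=7/80: DF=(451183/400000 − 7/80·(0.996800))/(1+7/80) = 957/1000 ≈ 0.957000
step 3 [3y] swap r/1=799/28739: DF=(1 − 799/28739·(0.996800+0.957000))/(1+799/28739) = 9201/10000 ≈ 0.920100
step 4 [4y] swap r/1=278/12635: DF=(1 − 278/12635·(0.996800+0.957000+0.920100))/(1+278/12635) = 4583/5000 ≈ 0.916600
step 5 [5y] zero: DF = P = 9057/10000 ≈ 0.905700
step 6 [6y] bond c/1=17/200: DF=(2713379/2000000 − 17/200·(0.996800+0.957000+0.920100+0.916600+0.905700))/(1+17/200) = 353/400 ≈ 0.882500
step 7 [7y] bond c/1=27/400: DF=(5195529/4000000 − 27/400·(0.996800+0.957000+0.920100+0.916600+0.905700+0.882500))/(1+27/400) = 108/125 ≈ 0.864000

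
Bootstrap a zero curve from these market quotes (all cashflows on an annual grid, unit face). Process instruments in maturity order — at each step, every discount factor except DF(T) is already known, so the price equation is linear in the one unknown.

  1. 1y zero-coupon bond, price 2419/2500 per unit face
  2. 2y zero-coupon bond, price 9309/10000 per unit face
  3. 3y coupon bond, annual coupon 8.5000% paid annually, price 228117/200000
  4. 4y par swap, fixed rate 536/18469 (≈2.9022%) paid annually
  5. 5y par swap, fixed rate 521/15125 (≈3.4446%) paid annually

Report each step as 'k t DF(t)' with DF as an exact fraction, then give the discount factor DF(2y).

step 1 [1y] zero: DF = P = 2419/2500 ≈ 0.967600
step 2 [2y] zero: DF = P = 9309/10000 ≈ 0.930900
step 3 [3y] bond c/1=17/200: DF=(228117/200000 − 17/200·(0.967600+0.930900))/(1+17/200) = 361/400 ≈ 0.902500
step 4 [4y] swap r/1=536/18469: DF=(1 − 536/18469·(0.967600+0.930900+0.902500))/(1+536/18469) = 558/625 ≈ 0.892800
step 5 [5y] swap r/1=521/15125: DF=(1 − 521/15125·(0.967600+0.930900+0.902500+0.892800))/(1+521/15125) = 8437/10000 ≈ 0.843700

1 1 2419/2500
2 2 9309/10000
3 3 361/400
4 4 558/625
5 5 8437/10000
DF(2y) = 9309/10000 ≈ 0.930900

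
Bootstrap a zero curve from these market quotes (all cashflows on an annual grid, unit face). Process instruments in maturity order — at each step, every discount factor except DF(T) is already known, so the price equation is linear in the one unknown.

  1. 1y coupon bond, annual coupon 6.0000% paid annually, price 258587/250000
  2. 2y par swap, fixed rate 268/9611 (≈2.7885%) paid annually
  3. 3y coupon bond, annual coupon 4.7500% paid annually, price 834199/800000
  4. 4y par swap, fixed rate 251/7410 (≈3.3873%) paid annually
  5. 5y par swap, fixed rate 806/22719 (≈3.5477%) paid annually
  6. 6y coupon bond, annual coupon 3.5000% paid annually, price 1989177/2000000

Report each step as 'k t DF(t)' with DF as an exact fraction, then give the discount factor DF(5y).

step 1 [1y] bond c/1=3/50: DF=(258587/250000 − 3/50·(0))/(1+3/50) = 4879/5000 ≈ 0.975800
step 2 [2y] swap r/1=268/9611: DF=(1 − 268/9611·(0.975800))/(1+268/9611) = 1183/1250 ≈ 0.946400
step 3 [3y] bond c/1=19/400: DF=(834199/800000 − 19/400·(0.975800+0.946400))/(1+19/400) = 9083/10000 ≈ 0.908300
step 4 [4y] swap r/1=251/7410: DF=(1 − 251/7410·(0.975800+0.946400+0.908300))/(1+251/7410) = 1749/2000 ≈ 0.874500
step 5 [5y] swap r/1=806/22719: DF=(1 − 806/22719·(0.975800+0.946400+0.908300+0.874500))/(1+806/22719) = 2097/2500 ≈ 0.838800
step 6 [6y] bond c/1=7/200: DF=(1989177/2000000 − 7/200·(0.975800+0.946400+0.908300+0.874500+0.838800))/(1+7/200) = 8073/10000 ≈ 0.807300

1 1 4879/5000
2 2 1183/1250
3 3 9083/10000
4 4 1749/2000
5 5 2097/2500
6 6 8073/10000
DF(5y) = 2097/2500 ≈ 0.838800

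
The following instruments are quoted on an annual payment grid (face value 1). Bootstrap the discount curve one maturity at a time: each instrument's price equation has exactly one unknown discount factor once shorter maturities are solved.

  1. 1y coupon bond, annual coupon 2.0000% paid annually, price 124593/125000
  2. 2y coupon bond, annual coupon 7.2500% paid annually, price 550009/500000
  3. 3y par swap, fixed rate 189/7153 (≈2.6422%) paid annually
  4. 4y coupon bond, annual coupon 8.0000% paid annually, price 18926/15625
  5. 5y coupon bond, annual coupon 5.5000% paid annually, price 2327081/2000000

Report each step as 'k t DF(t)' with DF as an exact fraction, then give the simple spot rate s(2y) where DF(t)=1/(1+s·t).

1 1 2443/2500
2 2 2399/2500
3 3 2311/2500
4 4 1137/1250
5 5 9063/10000
s(2y) = (1/(2399/2500) − 1)/(2) = 101/4798 ≈ 2.1050%

step 1 [1y] bond c/1=1/50: DF=(124593/125000 − 1/50·(0))/(1+1/50) = 2443/2500 ≈ 0.977200
step 2 [2y] bond c/1=29/400: DF=(550009/500000 − 29/400·(0.977200))/(1+29/400) = 2399/2500 ≈ 0.959600
step 3 [3y] swap r/1=189/7153: DF=(1 − 189/7153·(0.977200+0.959600))/(1+189/7153) = 2311/2500 ≈ 0.924400
step 4 [4y] bond c/1=2/25: DF=(18926/15625 − 2/25·(0.977200+0.959600+0.924400))/(1+2/25) = 1137/1250 ≈ 0.909600
step 5 [5y] bond c/1=11/200: DF=(2327081/2000000 − 11/200·(0.977200+0.959600+0.924400+0.909600))/(1+11/200) = 9063/10000 ≈ 0.906300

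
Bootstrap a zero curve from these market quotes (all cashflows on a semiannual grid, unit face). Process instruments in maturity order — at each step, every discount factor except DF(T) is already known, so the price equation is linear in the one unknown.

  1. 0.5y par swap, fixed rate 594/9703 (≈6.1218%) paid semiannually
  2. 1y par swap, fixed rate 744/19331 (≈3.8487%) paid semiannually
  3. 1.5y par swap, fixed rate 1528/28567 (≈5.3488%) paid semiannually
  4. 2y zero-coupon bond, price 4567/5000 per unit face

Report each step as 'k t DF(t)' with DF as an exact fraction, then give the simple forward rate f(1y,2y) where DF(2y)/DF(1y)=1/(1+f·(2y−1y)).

1 1/2 9703/10000
2 1 2407/2500
3 3/2 2309/2500
4 2 4567/5000
f(1y,2y) = ((2407/2500)/(4567/5000) − 1)/(1) = 247/4567 ≈ 5.4084%

step 1 [0.5y] swap r/2=297/9703: DF=(1 − 297/9703·(0))/(1+297/9703) = 9703/10000 ≈ 0.970300
step 2 [1y] swap r/2=372/19331: DF=(1 − 372/19331·(0.970300))/(1+372/19331) = 2407/2500 ≈ 0.962800
step 3 [1.5y] swap r/2=764/28567: DF=(1 − 764/28567·(0.970300+0.962800))/(1+764/28567) = 2309/2500 ≈ 0.923600
step 4 [2y] zero: DF = P = 4567/5000 ≈ 0.913400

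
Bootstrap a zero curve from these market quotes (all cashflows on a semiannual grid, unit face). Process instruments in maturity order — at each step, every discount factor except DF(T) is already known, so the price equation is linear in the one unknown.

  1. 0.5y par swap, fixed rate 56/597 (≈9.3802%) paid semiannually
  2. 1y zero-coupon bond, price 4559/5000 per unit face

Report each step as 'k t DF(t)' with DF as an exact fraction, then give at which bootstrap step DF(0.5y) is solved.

step 1 [0.5y] swap r/2=28/597: DF=(1 − 28/597·(0))/(1+28/597) = 597/625 ≈ 0.955200
step 2 [1y] zero: DF = P = 4559/5000 ≈ 0.911800

1 1/2 597/625
2 1 4559/5000
DF(0.5y) is solved at step 1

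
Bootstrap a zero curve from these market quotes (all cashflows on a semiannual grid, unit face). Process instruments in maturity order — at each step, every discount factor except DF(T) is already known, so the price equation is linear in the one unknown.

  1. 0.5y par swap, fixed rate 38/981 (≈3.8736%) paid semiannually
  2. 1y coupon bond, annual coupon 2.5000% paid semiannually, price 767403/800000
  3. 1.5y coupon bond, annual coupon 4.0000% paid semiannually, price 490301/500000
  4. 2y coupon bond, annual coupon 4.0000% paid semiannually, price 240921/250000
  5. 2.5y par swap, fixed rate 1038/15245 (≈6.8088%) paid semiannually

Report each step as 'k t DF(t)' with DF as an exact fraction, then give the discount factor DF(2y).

step 1 [0.5y] swap r/2=19/981: DF=(1 − 19/981·(0))/(1+19/981) = 981/1000 ≈ 0.981000
step 2 [1y] bond c/2=1/80: DF=(767403/800000 − 1/80·(0.981000))/(1+1/80) = 9353/10000 ≈ 0.935300
step 3 [1.5y] bond c/2=1/50: DF=(490301/500000 − 1/50·(0.981000+0.935300))/(1+1/50) = 4619/5000 ≈ 0.923800
step 4 [2y] bond c/2=1/50: DF=(240921/250000 − 1/50·(0.981000+0.935300+0.923800))/(1+1/50) = 8891/10000 ≈ 0.889100
step 5 [2.5y] swap r/2=519/15245: DF=(1 − 519/15245·(0.981000+0.935300+0.923800+0.889100))/(1+519/15245) = 8443/10000 ≈ 0.844300

1 1/2 981/1000
2 1 9353/10000
3 3/2 4619/5000
4 2 8891/10000
5 5/2 8443/10000
DF(2y) = 8891/10000 ≈ 0.889100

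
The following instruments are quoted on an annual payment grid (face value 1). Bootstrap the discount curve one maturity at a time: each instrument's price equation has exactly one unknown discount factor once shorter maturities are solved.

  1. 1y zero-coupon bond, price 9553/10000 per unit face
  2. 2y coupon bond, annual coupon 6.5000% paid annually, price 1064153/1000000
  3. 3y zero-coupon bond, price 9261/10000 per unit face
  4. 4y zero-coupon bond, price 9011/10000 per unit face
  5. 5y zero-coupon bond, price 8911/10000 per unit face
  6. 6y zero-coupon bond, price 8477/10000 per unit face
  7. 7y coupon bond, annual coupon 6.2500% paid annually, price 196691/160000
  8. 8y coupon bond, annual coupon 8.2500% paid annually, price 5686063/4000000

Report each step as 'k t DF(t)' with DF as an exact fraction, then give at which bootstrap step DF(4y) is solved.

step 1 [1y] zero: DF = P = 9553/10000 ≈ 0.955300
step 2 [2y] bond c/1=13/200: DF=(1064153/1000000 − 13/200·(0.955300))/(1+13/200) = 9409/10000 ≈ 0.940900
step 3 [3y] zero: DF = P = 9261/10000 ≈ 0.926100
step 4 [4y] zero: DF = P = 9011/10000 ≈ 0.901100
step 5 [5y] zero: DF = P = 8911/10000 ≈ 0.891100
step 6 [6y] zero: DF = P = 8477/10000 ≈ 0.847700
step 7 [7y] bond c/1=1/16: DF=(196691/160000 − 1/16·(0.955300+0.940900+0.926100+0.901100+0.891100+0.847700))/(1+1/16) = 8357/10000 ≈ 0.835700
step 8 [8y] bond c/1=33/400: DF=(5686063/4000000 − 33/400·(0.955300+0.940900+0.926100+0.901100+0.891100+0.847700+0.835700))/(1+33/400) = 2083/2500 ≈ 0.833200

1 1 9553/10000
2 2 9409/10000
3 3 9261/10000
4 4 9011/10000
5 5 8911/10000
6 6 8477/10000
7 7 8357/10000
8 8 2083/2500
DF(4y) is solved at step 4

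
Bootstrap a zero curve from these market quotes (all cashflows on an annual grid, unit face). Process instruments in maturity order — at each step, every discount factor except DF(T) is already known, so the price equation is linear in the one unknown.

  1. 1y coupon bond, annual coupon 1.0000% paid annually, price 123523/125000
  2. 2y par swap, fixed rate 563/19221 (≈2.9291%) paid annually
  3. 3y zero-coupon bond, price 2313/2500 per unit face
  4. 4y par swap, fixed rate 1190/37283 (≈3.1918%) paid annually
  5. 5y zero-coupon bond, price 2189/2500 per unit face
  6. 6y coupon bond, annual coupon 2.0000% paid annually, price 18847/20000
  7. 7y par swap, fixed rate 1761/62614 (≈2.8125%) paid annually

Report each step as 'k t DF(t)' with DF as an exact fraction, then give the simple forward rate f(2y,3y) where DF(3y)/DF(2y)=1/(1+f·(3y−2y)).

1 1 1223/1250
2 2 9437/10000
3 3 2313/2500
4 4 881/1000
5 5 2189/2500
6 6 521/625
7 7 8239/10000
f(2y,3y) = ((9437/10000)/(2313/2500) − 1)/(1) = 185/9252 ≈ 1.9996%

step 1 [1y] bond c/1=1/100: DF=(123523/125000 − 1/100·(0))/(1+1/100) = 1223/1250 ≈ 0.978400
step 2 [2y] swap r/1=563/19221: DF=(1 − 563/19221·(0.978400))/(1+563/19221) = 9437/10000 ≈ 0.943700
step 3 [3y] zero: DF = P = 2313/2500 ≈ 0.925200
step 4 [4y] swap r/1=1190/37283: DF=(1 − 1190/37283·(0.978400+0.943700+0.925200))/(1+1190/37283) = 881/1000 ≈ 0.881000
step 5 [5y] zero: DF = P = 2189/2500 ≈ 0.875600
step 6 [6y] bond c/1=1/50: DF=(18847/20000 − 1/50·(0.978400+0.943700+0.925200+0.881000+0.875600))/(1+1/50) = 521/625 ≈ 0.833600
step 7 [7y] swap r/1=1761/62614: DF=(1 − 1761/62614·(0.978400+0.943700+0.925200+0.881000+0.875600+0.833600))/(1+1761/62614) = 8239/10000 ≈ 0.823900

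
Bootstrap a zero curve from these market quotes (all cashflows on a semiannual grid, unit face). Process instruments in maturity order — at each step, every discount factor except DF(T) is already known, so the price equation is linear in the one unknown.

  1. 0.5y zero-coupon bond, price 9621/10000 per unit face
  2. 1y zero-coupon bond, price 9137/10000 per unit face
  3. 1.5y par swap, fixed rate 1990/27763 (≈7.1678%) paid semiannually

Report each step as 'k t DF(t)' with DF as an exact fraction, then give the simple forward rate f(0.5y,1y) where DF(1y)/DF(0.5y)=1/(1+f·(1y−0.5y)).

step 1 [0.5y] zero: DF = P = 9621/10000 ≈ 0.962100
step 2 [1y] zero: DF = P = 9137/10000 ≈ 0.913700
step 3 [1.5y] swap r/2=995/27763: DF=(1 − 995/27763·(0.962100+0.913700))/(1+995/27763) = 1801/2000 ≈ 0.900500

1 1/2 9621/10000
2 1 9137/10000
3 3/2 1801/2000
f(0.5y,1y) = ((9621/10000)/(9137/10000) − 1)/(1/2) = 968/9137 ≈ 10.5943%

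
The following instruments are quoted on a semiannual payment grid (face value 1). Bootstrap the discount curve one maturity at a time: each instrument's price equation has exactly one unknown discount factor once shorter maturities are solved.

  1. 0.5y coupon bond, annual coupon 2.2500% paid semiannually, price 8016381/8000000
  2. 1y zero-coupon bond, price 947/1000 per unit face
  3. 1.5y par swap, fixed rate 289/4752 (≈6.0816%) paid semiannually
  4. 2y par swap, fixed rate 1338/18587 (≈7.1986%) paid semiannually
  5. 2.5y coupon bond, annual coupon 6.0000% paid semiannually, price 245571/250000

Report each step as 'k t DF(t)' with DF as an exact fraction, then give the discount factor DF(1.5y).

1 1/2 9909/10000
2 1 947/1000
3 3/2 9133/10000
4 2 4331/5000
5 5/2 4227/5000
DF(1.5y) = 9133/10000 ≈ 0.913300

step 1 [0.5y] bond c/2=9/800: DF=(8016381/8000000 − 9/800·(0))/(1+9/800) = 9909/10000 ≈ 0.990900
step 2 [1y] zero: DF = P = 947/1000 ≈ 0.947000
step 3 [1.5y] swap r/2=289/9504: DF=(1 − 289/9504·(0.990900+0.947000))/(1+289/9504) = 9133/10000 ≈ 0.913300
step 4 [2y] swap r/2=669/18587: DF=(1 − 669/18587·(0.990900+0.947000+0.913300))/(1+669/18587) = 4331/5000 ≈ 0.866200
step 5 [2.5y] bond c/2=3/100: DF=(245571/250000 − 3/100·(0.990900+0.947000+0.913300+0.866200))/(1+3/100) = 4227/5000 ≈ 0.845400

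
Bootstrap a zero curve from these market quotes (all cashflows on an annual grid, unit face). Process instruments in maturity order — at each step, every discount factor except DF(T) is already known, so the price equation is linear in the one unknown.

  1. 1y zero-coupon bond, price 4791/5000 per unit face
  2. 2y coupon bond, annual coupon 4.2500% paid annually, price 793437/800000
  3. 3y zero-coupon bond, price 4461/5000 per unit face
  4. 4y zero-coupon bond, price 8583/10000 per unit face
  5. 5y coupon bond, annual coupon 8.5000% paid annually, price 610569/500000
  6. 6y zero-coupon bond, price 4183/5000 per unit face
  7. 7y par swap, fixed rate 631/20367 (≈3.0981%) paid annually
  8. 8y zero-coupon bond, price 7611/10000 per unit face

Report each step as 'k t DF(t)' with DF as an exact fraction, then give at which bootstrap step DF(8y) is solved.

1 1 4791/5000
2 2 9123/10000
3 3 4461/5000
4 4 8583/10000
5 5 4209/5000
6 6 4183/5000
7 7 8107/10000
8 8 7611/10000
DF(8y) is solved at step 8

step 1 [1y] zero: DF = P = 4791/5000 ≈ 0.958200
step 2 [2y] bond c/1=17/400: DF=(793437/800000 − 17/400·(0.958200))/(1+17/400) = 9123/10000 ≈ 0.912300
step 3 [3y] zero: DF = P = 4461/5000 ≈ 0.892200
step 4 [4y] zero: DF = P = 8583/10000 ≈ 0.858300
step 5 [5y] bond c/1=17/200: DF=(610569/500000 − 17/200·(0.958200+0.912300+0.892200+0.858300))/(1+17/200) = 4209/5000 ≈ 0.841800
step 6 [6y] zero: DF = P = 4183/5000 ≈ 0.836600
step 7 [7y] swap r/1=631/20367: DF=(1 − 631/20367·(0.958200+0.912300+0.892200+0.858300+0.841800+0.836600))/(1+631/20367) = 8107/10000 ≈ 0.810700
step 8 [8y] zero: DF = P = 7611/10000 ≈ 0.761100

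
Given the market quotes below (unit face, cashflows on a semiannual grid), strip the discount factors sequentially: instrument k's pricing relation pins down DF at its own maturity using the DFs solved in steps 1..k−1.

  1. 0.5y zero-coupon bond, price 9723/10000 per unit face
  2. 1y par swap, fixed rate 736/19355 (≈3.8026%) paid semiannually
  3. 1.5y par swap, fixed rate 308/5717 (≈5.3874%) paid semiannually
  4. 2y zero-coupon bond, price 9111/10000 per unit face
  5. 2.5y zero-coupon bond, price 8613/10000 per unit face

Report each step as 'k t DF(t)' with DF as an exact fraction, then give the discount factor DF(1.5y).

1 1/2 9723/10000
2 1 602/625
3 3/2 923/1000
4 2 9111/10000
5 5/2 8613/10000
DF(1.5y) = 923/1000 ≈ 0.923000

step 1 [0.5y] zero: DF = P = 9723/10000 ≈ 0.972300
step 2 [1y] swap r/2=368/19355: DF=(1 − 368/19355·(0.972300))/(1+368/19355) = 602/625 ≈ 0.963200
step 3 [1.5y] swap r/2=154/5717: DF=(1 − 154/5717·(0.972300+0.963200))/(1+154/5717) = 923/1000 ≈ 0.923000
step 4 [2y] zero: DF = P = 9111/10000 ≈ 0.911100
step 5 [2.5y] zero: DF = P = 8613/10000 ≈ 0.861300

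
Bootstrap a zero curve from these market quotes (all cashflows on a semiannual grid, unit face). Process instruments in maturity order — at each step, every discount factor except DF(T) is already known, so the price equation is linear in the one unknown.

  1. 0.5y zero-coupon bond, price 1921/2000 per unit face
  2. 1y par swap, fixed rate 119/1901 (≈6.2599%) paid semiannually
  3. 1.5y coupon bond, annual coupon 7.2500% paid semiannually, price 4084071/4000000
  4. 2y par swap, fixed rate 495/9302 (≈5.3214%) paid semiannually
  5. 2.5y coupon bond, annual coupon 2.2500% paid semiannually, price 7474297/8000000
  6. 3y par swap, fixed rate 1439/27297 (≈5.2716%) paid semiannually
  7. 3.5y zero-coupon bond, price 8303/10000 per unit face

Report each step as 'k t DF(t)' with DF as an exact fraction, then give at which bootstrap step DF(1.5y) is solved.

step 1 [0.5y] zero: DF = P = 1921/2000 ≈ 0.960500
step 2 [1y] swap r/2=119/3802: DF=(1 − 119/3802·(0.960500))/(1+119/3802) = 1881/2000 ≈ 0.940500
step 3 [1.5y] bond c/2=29/800: DF=(4084071/4000000 − 29/800·(0.960500+0.940500))/(1+29/800) = 2297/2500 ≈ 0.918800
step 4 [2y] swap r/2=495/18604: DF=(1 − 495/18604·(0.960500+0.940500+0.918800))/(1+495/18604) = 901/1000 ≈ 0.901000
step 5 [2.5y] bond c/2=9/800: DF=(7474297/8000000 − 9/800·(0.960500+0.940500+0.918800+0.901000))/(1+9/800) = 353/400 ≈ 0.882500
step 6 [3y] swap r/2=1439/54594: DF=(1 − 1439/54594·(0.960500+0.940500+0.918800+0.901000+0.882500))/(1+1439/54594) = 8561/10000 ≈ 0.856100
step 7 [3.5y] zero: DF = P = 8303/10000 ≈ 0.830300

1 1/2 1921/2000
2 1 1881/2000
3 3/2 2297/2500
4 2 901/1000
5 5/2 353/400
6 3 8561/10000
7 7/2 8303/10000
DF(1.5y) is solved at step 3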